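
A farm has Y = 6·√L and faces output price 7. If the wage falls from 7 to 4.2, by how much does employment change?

From P·MP_L = w with MP_L = 3·L^(-1/2), the labor demand is L(w) = (21/w)^(2).
At w = 7: L = 9. At w = 4.2: L = 25.
ΔL = 25 − 9 = 16.

ΔL = 16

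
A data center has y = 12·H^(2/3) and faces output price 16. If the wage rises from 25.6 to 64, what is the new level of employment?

H* = 8

From P·MP_H = w with MP_H = 8·H^(-1/3), the labor demand is H(w) = (128/w)^(3).
At w = 25.6: H = 125. At w = 64: H = 8.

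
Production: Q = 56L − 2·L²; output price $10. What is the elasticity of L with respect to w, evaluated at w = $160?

From P·MP_L = w with MP_L = 56 − 4L, labor demand is L(w) = (56 − w/10)/4.
dL/dw = −1/(40) = -0.025.
At w = 160, L = 10, so ε = (dL/dw)·(w/L) = (-0.025)·(160/10) = -0.4.

ε = -0.4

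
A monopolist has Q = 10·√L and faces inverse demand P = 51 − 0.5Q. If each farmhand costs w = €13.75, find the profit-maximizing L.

Marginal revenue from the inverse demand is MR = 51 − Q.
The marginal product is MP_L = 5·L^(-1/2).
A monopolist hires until marginal revenue product equals the wage: MR·MP_L = w.
At L, Q = 10·√L. Substituting and solving: (51 − 10·√L)·5·L^(-1/2) = 13.75 gives L = 16.

L* = 16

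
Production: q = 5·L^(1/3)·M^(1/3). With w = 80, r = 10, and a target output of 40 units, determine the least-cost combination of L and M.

Cost minimization requires the marginal rate of technical substitution to equal the input-price ratio: MP_L/MP_M = w/r.
Here MP_L/MP_M = (1/3)·(M/L)/(1/3) = (M/L). Setting this equal to 80/10 = 8 gives M = 8L.
Substituting into q = 40: 5·L^(1/3)·(8L)^(1/3) = 40.
Solving, L = 8 and M = 64.

L* = 8, M* = 64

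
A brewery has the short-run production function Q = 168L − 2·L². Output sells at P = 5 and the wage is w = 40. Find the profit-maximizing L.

The marginal product of L is MP_L = 168 − 4L.
A price-taking firm hires until the value of the marginal product equals the wage: P·MP_L = w, so 5·(168 − 4L) = 40.
Then 168 − 4L = 8, giving L = 40.

L* = 40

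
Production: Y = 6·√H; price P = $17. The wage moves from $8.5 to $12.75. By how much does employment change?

From P·MP_H = w with MP_H = 3·H^(-1/2), the labor demand is H(w) = (51/w)^(2).
At w = 8.5: H = 36. At w = 12.75: H = 16.
ΔH = 16 − 36 = -20.

ΔH = -20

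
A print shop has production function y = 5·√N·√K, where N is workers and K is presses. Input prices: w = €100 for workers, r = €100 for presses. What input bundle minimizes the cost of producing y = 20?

Cost minimization requires the marginal rate of technical substitution to equal the input-price ratio: MP_N/MP_K = w/r.
Here MP_N/MP_K = (1/2)·(K/N)/(1/2) = (K/N). Setting this equal to 100/100 = 1 gives K = N.
Substituting into y = 20: 5·N^(1/2)·(N)^(1/2) = 20.
Solving, N = 4 and K = 4.

N* = 4, K* = 4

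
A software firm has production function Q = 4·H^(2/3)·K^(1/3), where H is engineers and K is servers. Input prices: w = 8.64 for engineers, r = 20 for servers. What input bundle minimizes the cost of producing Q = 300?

H* = 125, K* = 27

Cost minimization requires the marginal rate of technical substitution to equal the input-price ratio: MP_H/MP_K = w/r.
Here MP_H/MP_K = (2/3)·(K/H)/(1/3) = 2·(K/H). Setting this equal to 8.64/20 = 0.432 gives K = 0.216H.
Substituting into Q = 300: 4·H^(2/3)·(0.216H)^(1/3) = 300.
Solving, H = 125 and K = 27.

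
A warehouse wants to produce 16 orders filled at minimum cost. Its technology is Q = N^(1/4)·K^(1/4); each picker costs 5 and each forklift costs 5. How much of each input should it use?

Cost minimization requires the marginal rate of technical substitution to equal the input-price ratio: MP_N/MP_K = w/r.
Here MP_N/MP_K = (1/4)·(K/N)/(1/4) = (K/N). Setting this equal to 5/5 = 1 gives K = N.
Substituting into Q = 16: N^(1/4)·(N)^(1/4) = 16.
Solving, N = 256 and K = 256.

N* = 256, K* = 256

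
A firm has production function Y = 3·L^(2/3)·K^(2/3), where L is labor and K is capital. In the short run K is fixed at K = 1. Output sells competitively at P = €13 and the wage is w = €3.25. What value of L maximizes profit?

With K = 1, MP_L = (2/3)·3·L^(-1/3)·1^(2/3) = 2·L^(-1/3).
Profit maximization for a price taker requires P·MP_L = w: 13·2·L^(-1/3) = 3.25.
So L^(-1/3) = 0.125, which gives L = 512.

L* = 512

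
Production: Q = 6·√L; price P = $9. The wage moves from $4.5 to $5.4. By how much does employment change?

ΔL = -11

From P·MP_L = w with MP_L = 3·L^(-1/2), the labor demand is L(w) = (27/w)^(2).
At w = 4.5: L = 36. At w = 5.4: L = 25.
ΔL = 25 − 36 = -11.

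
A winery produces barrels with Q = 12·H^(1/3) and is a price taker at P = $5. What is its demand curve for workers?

H(w) = (20/w)^(3/2)

MP_H = (1/3)·12·H^(-2/3) = 4·H^(-2/3).
Setting P·MP_H = w: 20·H^(-2/3) = w.
Solving for H: H^(-2/3) = w/20, so H = (20/w)^(3/2).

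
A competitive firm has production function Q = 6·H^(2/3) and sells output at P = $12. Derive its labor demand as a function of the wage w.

MP_H = (2/3)·6·H^(-1/3) = 4·H^(-1/3).
Setting P·MP_H = w: 48·H^(-1/3) = w.
Solving for H: H^(-1/3) = w/48, so H = (48/w)^(3).

H(w) = 110592/w³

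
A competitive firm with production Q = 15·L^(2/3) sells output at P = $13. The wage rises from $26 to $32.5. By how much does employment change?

From P·MP_L = w with MP_L = 10·L^(-1/3), the labor demand is L(w) = (130/w)^(3).
At w = 26: L = 125. At w = 32.5: L = 64.
ΔL = 64 − 125 = -61.

ΔL = -61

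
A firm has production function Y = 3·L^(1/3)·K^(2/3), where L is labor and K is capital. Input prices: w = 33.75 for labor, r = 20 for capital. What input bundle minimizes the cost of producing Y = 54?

L* = 8, K* = 27

Cost minimization requires the marginal rate of technical substitution to equal the input-price ratio: MP_L/MP_K = w/r.
Here MP_L/MP_K = (1/3)·(K/L)/(2/3) = 0.5·(K/L). Setting this equal to 33.75/20 = 1.6875 gives K = 3.375L.
Substituting into Y = 54: 3·L^(1/3)·(3.375L)^(2/3) = 54.
Solving, L = 8 and K = 27.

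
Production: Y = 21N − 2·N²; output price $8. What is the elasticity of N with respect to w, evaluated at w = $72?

From P·MP_N = w with MP_N = 21 − 4N, labor demand is N(w) = (21 − w/8)/4.
dN/dw = −1/(32) = -0.03125.
At w = 72, N = 3, so ε = (dN/dw)·(w/N) = (-0.03125)·(72/3) = -0.75.

ε = -0.75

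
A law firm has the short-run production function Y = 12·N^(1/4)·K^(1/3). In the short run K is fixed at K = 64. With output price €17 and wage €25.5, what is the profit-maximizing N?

N* = 16

With K = 64, MP_N = (1/4)·12·N^(-3/4)·64^(1/3) = 12·N^(-3/4).
Profit maximization for a price taker requires P·MP_N = w: 17·12·N^(-3/4) = 25.5.
So N^(-3/4) = 0.125, which gives N = 16.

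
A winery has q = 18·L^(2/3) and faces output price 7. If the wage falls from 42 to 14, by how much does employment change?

ΔL = 208

From P·MP_L = w with MP_L = 12·L^(-1/3), the labor demand is L(w) = (84/w)^(3).
At w = 42: L = 8. At w = 14: L = 216.
ΔL = 216 − 8 = 208.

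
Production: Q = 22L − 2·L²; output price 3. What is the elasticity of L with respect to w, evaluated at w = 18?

ε = -0.375

From P·MP_L = w with MP_L = 22 − 4L, labor demand is L(w) = (22 − w/3)/4.
dL/dw = −1/(12) = -1/12.
At w = 18, L = 4, so ε = (dL/dw)·(w/L) = (-1/12)·(18/4) = -0.375.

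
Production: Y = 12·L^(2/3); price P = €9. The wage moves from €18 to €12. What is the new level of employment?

From P·MP_L = w with MP_L = 8·L^(-1/3), the labor demand is L(w) = (72/w)^(3).
At w = 18: L = 64. At w = 12: L = 216.

L* = 216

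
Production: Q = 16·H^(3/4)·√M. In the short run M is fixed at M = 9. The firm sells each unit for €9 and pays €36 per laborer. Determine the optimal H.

H* = 6561

With M = 9, MP_H = (3/4)·16·H^(-1/4)·9^(1/2) = 36·H^(-1/4).
Profit maximization for a price taker requires P·MP_H = w: 9·36·H^(-1/4) = 36.
So H^(-1/4) = 1/9, which gives H = 6561.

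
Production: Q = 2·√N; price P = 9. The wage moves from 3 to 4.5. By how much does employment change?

From P·MP_N = w with MP_N = N^(-1/2), the labor demand is N(w) = (9/w)^(2).
At w = 3: N = 9. At w = 4.5: N = 4.
ΔN = 4 − 9 = -5.

ΔN = -5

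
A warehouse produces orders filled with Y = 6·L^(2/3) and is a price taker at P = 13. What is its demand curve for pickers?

MP_L = (2/3)·6·L^(-1/3) = 4·L^(-1/3).
Setting P·MP_L = w: 52·L^(-1/3) = w.
Solving for L: L^(-1/3) = w/52, so L = (52/w)^(3).

L(w) = 140608/w³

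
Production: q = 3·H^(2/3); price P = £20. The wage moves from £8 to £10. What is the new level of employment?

H* = 64

From P·MP_H = w with MP_H = 2·H^(-1/3), the labor demand is H(w) = (40/w)^(3).
At w = 8: H = 125. At w = 10: H = 64.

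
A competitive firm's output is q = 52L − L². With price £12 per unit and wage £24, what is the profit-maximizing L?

L* = 25

The marginal product of L is MP_L = 52 − 2L.
A price-taking firm hires until the value of the marginal product equals the wage: P·MP_L = w, so 12·(52 − 2L) = 24.
Then 52 − 2L = 2, giving L = 25.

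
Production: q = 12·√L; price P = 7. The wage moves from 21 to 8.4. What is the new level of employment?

From P·MP_L = w with MP_L = 6·L^(-1/2), the labor demand is L(w) = (42/w)^(2).
At w = 21: L = 4. At w = 8.4: L = 25.

L* = 25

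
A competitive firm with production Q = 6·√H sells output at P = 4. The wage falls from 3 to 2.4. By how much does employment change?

ΔH = 9

From P·MP_H = w with MP_H = 3·H^(-1/2), the labor demand is H(w) = (12/w)^(2).
At w = 3: H = 16. At w = 2.4: H = 25.
ΔH = 25 − 16 = 9.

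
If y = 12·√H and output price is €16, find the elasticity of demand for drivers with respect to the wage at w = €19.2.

MP_H = (1/2)·12·H^(-1/2), so P·MP_H = w gives 96·H^(-1/2) = w.
Solving, H(w) = (96/w)^(2). This is a constant-elasticity form: H ∝ w^(−2), so ε = −2.

ε = -2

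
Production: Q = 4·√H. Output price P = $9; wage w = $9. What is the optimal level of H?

H* = 4

MP_H = (1/2)·4·H^(-1/2) = 2·H^(-1/2).
Profit maximization for a price taker requires P·MP_H = w: 9·2·H^(-1/2) = 9.
So H^(-1/2) = 0.5, which gives H = 4.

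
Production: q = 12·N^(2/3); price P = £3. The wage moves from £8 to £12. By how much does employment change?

ΔN = -19

From P·MP_N = w with MP_N = 8·N^(-1/3), the labor demand is N(w) = (24/w)^(3).
At w = 8: N = 27. At w = 12: N = 8.
ΔN = 8 − 27 = -19.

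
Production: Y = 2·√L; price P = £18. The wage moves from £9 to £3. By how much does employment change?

ΔL = 32

From P·MP_L = w with MP_L = L^(-1/2), the labor demand is L(w) = (18/w)^(2).
At w = 9: L = 4. At w = 3: L = 36.
ΔL = 36 − 4 = 32.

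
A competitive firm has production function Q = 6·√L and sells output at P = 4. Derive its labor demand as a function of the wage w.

MP_L = (1/2)·6·L^(-1/2) = 3·L^(-1/2).
Setting P·MP_L = w: 12·L^(-1/2) = w.
Solving for L: L^(-1/2) = w/12, so L = (12/w)^(2).

L(w) = 144/w²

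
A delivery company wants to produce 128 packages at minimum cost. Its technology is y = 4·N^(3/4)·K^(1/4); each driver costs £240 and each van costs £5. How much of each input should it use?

N* = 16, K* = 256

Cost minimization requires the marginal rate of technical substitution to equal the input-price ratio: MP_N/MP_K = w/r.
Here MP_N/MP_K = (3/4)·(K/N)/(1/4) = 3·(K/N). Setting this equal to 240/5 = 48 gives K = 16N.
Substituting into y = 128: 4·N^(3/4)·(16N)^(1/4) = 128.
Solving, N = 16 and K = 256.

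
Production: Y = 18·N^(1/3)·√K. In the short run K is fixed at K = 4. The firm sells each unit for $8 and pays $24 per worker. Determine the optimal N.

N* = 8

With K = 4, MP_N = (1/3)·18·N^(-2/3)·4^(1/2) = 12·N^(-2/3).
Profit maximization for a price taker requires P·MP_N = w: 8·12·N^(-2/3) = 24.
So N^(-2/3) = 0.25, which gives N = 8.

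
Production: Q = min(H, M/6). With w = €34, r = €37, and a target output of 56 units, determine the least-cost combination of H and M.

H* = 56, M* = 336

With a fixed-proportions technology, the cost-minimizing bundle uses no slack in either input: H = M/6 = Q.
So H = 56 and M = 6·56 = 336.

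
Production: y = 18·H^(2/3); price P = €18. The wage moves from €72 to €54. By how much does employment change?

ΔH = 37

From P·MP_H = w with MP_H = 12·H^(-1/3), the labor demand is H(w) = (216/w)^(3).
At w = 72: H = 27. At w = 54: H = 64.
ΔH = 64 − 27 = 37.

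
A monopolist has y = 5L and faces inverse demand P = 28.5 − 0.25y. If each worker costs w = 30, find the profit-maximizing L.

L* = 9

Marginal revenue from the inverse demand is MR = 28.5 − 0.5y.
The marginal product is MP_L = 5.
A monopolist hires until marginal revenue product equals the wage: MR·MP_L = w.
(28.5 − 2.5L)·5 = 30, so L = 9.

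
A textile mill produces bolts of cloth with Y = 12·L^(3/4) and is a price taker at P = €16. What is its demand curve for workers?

L(w) = (144/w)^(4)

MP_L = (3/4)·12·L^(-1/4) = 9·L^(-1/4).
Setting P·MP_L = w: 144·L^(-1/4) = w.
Solving for L: L^(-1/4) = w/144, so L = (144/w)^(4).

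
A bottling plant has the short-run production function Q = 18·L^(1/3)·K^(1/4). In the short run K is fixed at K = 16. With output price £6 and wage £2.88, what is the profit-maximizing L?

With K = 16, MP_L = (1/3)·18·L^(-2/3)·16^(1/4) = 12·L^(-2/3).
Profit maximization for a price taker requires P·MP_L = w: 6·12·L^(-2/3) = 2.88.
So L^(-2/3) = 0.04, which gives L = 125.

L* = 125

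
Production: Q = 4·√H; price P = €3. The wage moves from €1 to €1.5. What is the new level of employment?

H* = 16

From P·MP_H = w with MP_H = 2·H^(-1/2), the labor demand is H(w) = (6/w)^(2).
At w = 1: H = 36. At w = 1.5: H = 16.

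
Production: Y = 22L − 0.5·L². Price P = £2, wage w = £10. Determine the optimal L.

The marginal product of L is MP_L = 22 − L.
A price-taking firm hires until the value of the marginal product equals the wage: P·MP_L = w, so 2·(22 − L) = 10.
Then 22 − L = 5, giving L = 17.

L* = 17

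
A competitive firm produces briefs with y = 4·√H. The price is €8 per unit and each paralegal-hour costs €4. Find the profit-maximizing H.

MP_H = (1/2)·4·H^(-1/2) = 2·H^(-1/2).
Profit maximization for a price taker requires P·MP_H = w: 8·2·H^(-1/2) = 4.
So H^(-1/2) = 0.25, which gives H = 16.

H* = 16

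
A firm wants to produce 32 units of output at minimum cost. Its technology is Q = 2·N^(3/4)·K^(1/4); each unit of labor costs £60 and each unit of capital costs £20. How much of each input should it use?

N* = 16, K* = 16

Cost minimization requires the marginal rate of technical substitution to equal the input-price ratio: MP_N/MP_K = w/r.
Here MP_N/MP_K = (3/4)·(K/N)/(1/4) = 3·(K/N). Setting this equal to 60/20 = 3 gives K = N.
Substituting into Q = 32: 2·N^(3/4)·(N)^(1/4) = 32.
Solving, N = 16 and K = 16.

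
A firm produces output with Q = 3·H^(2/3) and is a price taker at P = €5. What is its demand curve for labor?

H(w) = 1000/w³

MP_H = (2/3)·3·H^(-1/3) = 2·H^(-1/3).
Setting P·MP_H = w: 10·H^(-1/3) = w.
Solving for H: H^(-1/3) = w/10, so H = (10/w)^(3).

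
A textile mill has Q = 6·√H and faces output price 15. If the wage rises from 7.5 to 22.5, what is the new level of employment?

From P·MP_H = w with MP_H = 3·H^(-1/2), the labor demand is H(w) = (45/w)^(2).
At w = 7.5: H = 36. At w = 22.5: H = 4.

H* = 4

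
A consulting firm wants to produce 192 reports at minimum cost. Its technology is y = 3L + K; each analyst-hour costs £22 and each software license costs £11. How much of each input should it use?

The inputs are perfect substitutes, so the firm uses whichever has the lower cost per unit of output.
Cost per unit of output via L is 22/3; via K it is 11. L is cheaper.
Producing y = 192 with L alone: L = 64, K = 0.

L* = 64, K* = 0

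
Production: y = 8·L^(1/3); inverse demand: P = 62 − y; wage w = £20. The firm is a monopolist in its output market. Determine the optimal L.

L* = 8

Marginal revenue from the inverse demand is MR = 62 − 2y.
The marginal product is MP_L = (8/3)·L^(-2/3).
A monopolist hires until marginal revenue product equals the wage: MR·MP_L = w.
At L, y = 8·L^(1/3). Substituting and solving: (62 − 16·L^(1/3))·(8/3)·L^(-2/3) = 20 gives L = 8.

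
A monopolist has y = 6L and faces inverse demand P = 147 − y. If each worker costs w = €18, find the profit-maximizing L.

L* = 12

Marginal revenue from the inverse demand is MR = 147 − 2y.
The marginal product is MP_L = 6.
A monopolist hires until marginal revenue product equals the wage: MR·MP_L = w.
(147 − 12L)·6 = 18, so L = 12.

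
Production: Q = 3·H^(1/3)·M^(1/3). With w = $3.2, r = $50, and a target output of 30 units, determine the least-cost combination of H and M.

Cost minimization requires the marginal rate of technical substitution to equal the input-price ratio: MP_H/MP_M = w/r.
Here MP_H/MP_M = (1/3)·(M/H)/(1/3) = (M/H). Setting this equal to 3.2/50 = 0.064 gives M = 0.064H.
Substituting into Q = 30: 3·H^(1/3)·(0.064H)^(1/3) = 30.
Solving, H = 125 and M = 8.

H* = 125, M* = 8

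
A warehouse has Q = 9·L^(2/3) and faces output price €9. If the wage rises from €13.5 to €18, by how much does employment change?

ΔL = -37

From P·MP_L = w with MP_L = 6·L^(-1/3), the labor demand is L(w) = (54/w)^(3).
At w = 13.5: L = 64. At w = 18: L = 27.
ΔL = 27 − 64 = -37.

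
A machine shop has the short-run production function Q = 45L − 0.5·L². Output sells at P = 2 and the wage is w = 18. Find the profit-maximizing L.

The marginal product of L is MP_L = 45 − L.
A price-taking firm hires until the value of the marginal product equals the wage: P·MP_L = w, so 2·(45 − L) = 18.
Then 45 − L = 9, giving L = 36.

L* = 36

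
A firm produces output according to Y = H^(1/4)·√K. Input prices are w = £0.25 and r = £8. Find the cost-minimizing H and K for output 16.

Cost minimization requires the marginal rate of technical substitution to equal the input-price ratio: MP_H/MP_K = w/r.
Here MP_H/MP_K = (1/4)·(K/H)/(1/2) = 0.5·(K/H). Setting this equal to 0.25/8 = 0.03125 gives K = 0.0625H.
Substituting into Y = 16: H^(1/4)·(0.0625H)^(1/2) = 16.
Solving, H = 256 and K = 16.

H* = 256, K* = 16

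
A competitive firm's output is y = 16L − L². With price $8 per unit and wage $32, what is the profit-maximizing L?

L* = 6

The marginal product of L is MP_L = 16 − 2L.
A price-taking firm hires until the value of the marginal product equals the wage: P·MP_L = w, so 8·(16 − 2L) = 32.
Then 16 − 2L = 4, giving L = 6.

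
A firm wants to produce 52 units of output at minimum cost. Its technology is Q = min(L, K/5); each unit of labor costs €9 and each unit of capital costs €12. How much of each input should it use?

With a fixed-proportions technology, the cost-minimizing bundle uses no slack in either input: L = K/5 = Q.
So L = 52 and K = 5·52 = 260.

L* = 52, K* = 260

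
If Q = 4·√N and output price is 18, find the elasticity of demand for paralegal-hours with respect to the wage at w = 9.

ε = -2

MP_N = (1/2)·4·N^(-1/2), so P·MP_N = w gives 36·N^(-1/2) = w.
Solving, N(w) = (36/w)^(2). This is a constant-elasticity form: N ∝ w^(−2), so ε = −2.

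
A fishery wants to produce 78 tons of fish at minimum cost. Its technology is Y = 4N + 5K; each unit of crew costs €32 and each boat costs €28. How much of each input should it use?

The inputs are perfect substitutes, so the firm uses whichever has the lower cost per unit of output.
Cost per unit of output via N is w/4 = 8; via K it is r/5 = 5.6. K is cheaper.
Producing Y = 78 with K alone: N = 0, K = 15.6.

N* = 0, K* = 15.6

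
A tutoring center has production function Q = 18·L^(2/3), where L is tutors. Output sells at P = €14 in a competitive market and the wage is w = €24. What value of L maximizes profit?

L* = 343

MP_L = (2/3)·18·L^(-1/3) = 12·L^(-1/3).
Profit maximization for a price taker requires P·MP_L = w: 14·12·L^(-1/3) = 24.
So L^(-1/3) = 1/7, which gives L = 343.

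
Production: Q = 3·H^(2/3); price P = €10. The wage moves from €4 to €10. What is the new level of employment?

From P·MP_H = w with MP_H = 2·H^(-1/3), the labor demand is H(w) = (20/w)^(3).
At w = 4: H = 125. At w = 10: H = 8.

H* = 8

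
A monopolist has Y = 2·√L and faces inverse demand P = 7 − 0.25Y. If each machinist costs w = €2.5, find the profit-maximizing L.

L* = 4

Marginal revenue from the inverse demand is MR = 7 − 0.5Y.
The marginal product is MP_L = L^(-1/2).
A monopolist hires until marginal revenue product equals the wage: MR·MP_L = w.
At L, Y = 2·√L. Substituting and solving: (7 − √L)·L^(-1/2) = 2.5 gives L = 4.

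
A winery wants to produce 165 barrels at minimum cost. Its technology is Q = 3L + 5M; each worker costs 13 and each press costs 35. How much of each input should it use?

L* = 55, M* = 0

The inputs are perfect substitutes, so the firm uses whichever has the lower cost per unit of output.
Cost per unit of output via L is w/3 = 13/3; via M it is r/5 = 7. L is cheaper.
Producing Q = 165 with L alone: L = 55, M = 0.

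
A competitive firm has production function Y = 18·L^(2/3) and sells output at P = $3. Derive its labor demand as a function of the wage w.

MP_L = (2/3)·18·L^(-1/3) = 12·L^(-1/3).
Setting P·MP_L = w: 36·L^(-1/3) = w.
Solving for L: L^(-1/3) = w/36, so L = (36/w)^(3).

L(w) = 46656/w³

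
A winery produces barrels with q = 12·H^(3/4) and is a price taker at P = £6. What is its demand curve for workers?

MP_H = (3/4)·12·H^(-1/4) = 9·H^(-1/4).
Setting P·MP_H = w: 54·H^(-1/4) = w.
Solving for H: H^(-1/4) = w/54, so H = (54/w)^(4).

H(w) = 8503056/w^(4)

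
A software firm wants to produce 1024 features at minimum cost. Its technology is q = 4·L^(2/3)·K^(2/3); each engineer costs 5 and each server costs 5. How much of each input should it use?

Cost minimization requires the marginal rate of technical substitution to equal the input-price ratio: MP_L/MP_K = w/r.
Here MP_L/MP_K = (2/3)·(K/L)/(2/3) = (K/L). Setting this equal to 5/5 = 1 gives K = L.
Substituting into q = 1024: 4·L^(2/3)·(L)^(2/3) = 1024.
Solving, L = 64 and K = 64.

L* = 64, K* = 64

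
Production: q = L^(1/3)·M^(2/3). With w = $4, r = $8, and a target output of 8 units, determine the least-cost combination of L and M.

L* = 8, M* = 8

Cost minimization requires the marginal rate of technical substitution to equal the input-price ratio: MP_L/MP_M = w/r.
Here MP_L/MP_M = (1/3)·(M/L)/(2/3) = 0.5·(M/L). Setting this equal to 4/8 = 0.5 gives M = L.
Substituting into q = 8: L^(1/3)·(L)^(2/3) = 8.
Solving, L = 8 and M = 8.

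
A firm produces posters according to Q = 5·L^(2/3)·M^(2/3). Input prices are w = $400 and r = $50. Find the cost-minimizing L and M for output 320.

Cost minimization requires the marginal rate of technical substitution to equal the input-price ratio: MP_L/MP_M = w/r.
Here MP_L/MP_M = (2/3)·(M/L)/(2/3) = (M/L). Setting this equal to 400/50 = 8 gives M = 8L.
Substituting into Q = 320: 5·L^(2/3)·(8L)^(2/3) = 320.
Solving, L = 8 and M = 64.

L* = 8, M* = 64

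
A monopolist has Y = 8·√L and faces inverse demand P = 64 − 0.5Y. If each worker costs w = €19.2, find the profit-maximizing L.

Marginal revenue from the inverse demand is MR = 64 − Y.
The marginal product is MP_L = 4·L^(-1/2).
A monopolist hires until marginal revenue product equals the wage: MR·MP_L = w.
At L, Y = 8·√L. Substituting and solving: (64 − 8·√L)·4·L^(-1/2) = 19.2 gives L = 25.

L* = 25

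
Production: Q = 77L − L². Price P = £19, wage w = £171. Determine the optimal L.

L* = 34

The marginal product of L is MP_L = 77 − 2L.
A price-taking firm hires until the value of the marginal product equals the wage: P·MP_L = w, so 19·(77 − 2L) = 171.
Then 77 − 2L = 9, giving L = 34.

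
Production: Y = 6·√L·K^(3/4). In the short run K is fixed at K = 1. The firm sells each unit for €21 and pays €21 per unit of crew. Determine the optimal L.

With K = 1, MP_L = (1/2)·6·L^(-1/2)·1^(3/4) = 3·L^(-1/2).
Profit maximization for a price taker requires P·MP_L = w: 21·3·L^(-1/2) = 21.
So L^(-1/2) = 1/3, which gives L = 9.

L* = 9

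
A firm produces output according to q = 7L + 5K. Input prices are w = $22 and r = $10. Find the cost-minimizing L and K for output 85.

The inputs are perfect substitutes, so the firm uses whichever has the lower cost per unit of output.
Cost per unit of output via L is w/7 = 22/7; via K it is r/5 = 2. K is cheaper.
Producing q = 85 with K alone: L = 0, K = 17.

L* = 0, K* = 17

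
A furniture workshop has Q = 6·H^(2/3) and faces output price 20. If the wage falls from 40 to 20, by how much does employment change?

From P·MP_H = w with MP_H = 4·H^(-1/3), the labor demand is H(w) = (80/w)^(3).
At w = 40: H = 8. At w = 20: H = 64.
ΔH = 64 − 8 = 56.

ΔH = 56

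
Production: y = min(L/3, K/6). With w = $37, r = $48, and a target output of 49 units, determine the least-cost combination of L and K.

With a fixed-proportions technology, the cost-minimizing bundle uses no slack in either input: L/3 = K/6 = y.
So L = 3·49 = 147 and K = 6·49 = 294.

L* = 147, K* = 294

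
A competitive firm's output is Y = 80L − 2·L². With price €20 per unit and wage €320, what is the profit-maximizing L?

L* = 16

The marginal product of L is MP_L = 80 − 4L.
A price-taking firm hires until the value of the marginal product equals the wage: P·MP_L = w, so 20·(80 − 4L) = 320.
Then 80 − 4L = 16, giving L = 16.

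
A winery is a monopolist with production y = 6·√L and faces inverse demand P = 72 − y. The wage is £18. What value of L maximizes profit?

Marginal revenue from the inverse demand is MR = 72 − 2y.
The marginal product is MP_L = 3·L^(-1/2).
A monopolist hires until marginal revenue product equals the wage: MR·MP_L = w.
At L, y = 6·√L. Substituting and solving: (72 − 12·√L)·3·L^(-1/2) = 18 gives L = 16.

L* = 16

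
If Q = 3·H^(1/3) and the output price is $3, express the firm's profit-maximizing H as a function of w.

MP_H = (1/3)·3·H^(-2/3) = H^(-2/3).
Setting P·MP_H = w: 3·H^(-2/3) = w.
Solving for H: H^(-2/3) = w/3, so H = (3/w)^(3/2).

H(w) = (3/w)^(3/2)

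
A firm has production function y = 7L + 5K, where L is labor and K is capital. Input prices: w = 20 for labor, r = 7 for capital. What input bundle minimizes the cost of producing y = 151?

L* = 0, K* = 30.2

The inputs are perfect substitutes, so the firm uses whichever has the lower cost per unit of output.
Cost per unit of output via L is w/7 = 20/7; via K it is r/5 = 1.4. K is cheaper.
Producing y = 151 with K alone: L = 0, K = 30.2.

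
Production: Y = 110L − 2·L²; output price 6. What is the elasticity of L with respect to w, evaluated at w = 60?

ε = -0.1

From P·MP_L = w with MP_L = 110 − 4L, labor demand is L(w) = (110 − w/6)/4.
dL/dw = −1/(24) = -1/24.
At w = 60, L = 25, so ε = (dL/dw)·(w/L) = (-1/24)·(60/25) = -0.1.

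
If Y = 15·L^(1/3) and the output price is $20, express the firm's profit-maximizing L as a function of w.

MP_L = (1/3)·15·L^(-2/3) = 5·L^(-2/3).
Setting P·MP_L = w: 100·L^(-2/3) = w.
Solving for L: L^(-2/3) = w/100, so L = (100/w)^(3/2).

L(w) = (100/w)^(3/2)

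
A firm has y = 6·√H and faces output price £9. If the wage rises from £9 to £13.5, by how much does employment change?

ΔH = -5

From P·MP_H = w with MP_H = 3·H^(-1/2), the labor demand is H(w) = (27/w)^(2).
At w = 9: H = 9. At w = 13.5: H = 4.
ΔH = 4 − 9 = -5.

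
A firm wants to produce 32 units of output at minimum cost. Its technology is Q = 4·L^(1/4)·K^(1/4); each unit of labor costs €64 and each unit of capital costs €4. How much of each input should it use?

Cost minimization requires the marginal rate of technical substitution to equal the input-price ratio: MP_L/MP_K = w/r.
Here MP_L/MP_K = (1/4)·(K/L)/(1/4) = (K/L). Setting this equal to 64/4 = 16 gives K = 16L.
Substituting into Q = 32: 4·L^(1/4)·(16L)^(1/4) = 32.
Solving, L = 16 and K = 256.

L* = 16, K* = 256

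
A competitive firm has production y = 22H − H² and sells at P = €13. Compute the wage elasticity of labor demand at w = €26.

From P·MP_H = w with MP_H = 22 − 2H, labor demand is H(w) = (22 − w/13)/2.
dH/dw = −1/(26) = -1/26.
At w = 26, H = 10, so ε = (dH/dw)·(w/H) = (-1/26)·(26/10) = -0.1.

ε = -0.1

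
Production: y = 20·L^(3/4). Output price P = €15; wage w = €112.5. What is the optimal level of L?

L* = 16

MP_L = (3/4)·20·L^(-1/4) = 15·L^(-1/4).
Profit maximization for a price taker requires P·MP_L = w: 15·15·L^(-1/4) = 112.5.
So L^(-1/4) = 0.5, which gives L = 16.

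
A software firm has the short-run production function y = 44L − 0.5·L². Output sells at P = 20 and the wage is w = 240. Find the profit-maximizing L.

L* = 32

The marginal product of L is MP_L = 44 − L.
A price-taking firm hires until the value of the marginal product equals the wage: P·MP_L = w, so 20·(44 − L) = 240.
Then 44 − L = 12, giving L = 32.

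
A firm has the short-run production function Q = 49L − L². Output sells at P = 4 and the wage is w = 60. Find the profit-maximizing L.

L* = 17

The marginal product of L is MP_L = 49 − 2L.
A price-taking firm hires until the value of the marginal product equals the wage: P·MP_L = w, so 4·(49 − 2L) = 60.
Then 49 − 2L = 15, giving L = 17.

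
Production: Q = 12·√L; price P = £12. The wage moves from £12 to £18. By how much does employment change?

From P·MP_L = w with MP_L = 6·L^(-1/2), the labor demand is L(w) = (72/w)^(2).
At w = 12: L = 36. At w = 18: L = 16.
ΔL = 16 − 36 = -20.

ΔL = -20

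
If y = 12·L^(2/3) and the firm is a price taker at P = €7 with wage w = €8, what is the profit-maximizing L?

L* = 343

MP_L = (2/3)·12·L^(-1/3) = 8·L^(-1/3).
Profit maximization for a price taker requires P·MP_L = w: 7·8·L^(-1/3) = 8.
So L^(-1/3) = 1/7, which gives L = 343.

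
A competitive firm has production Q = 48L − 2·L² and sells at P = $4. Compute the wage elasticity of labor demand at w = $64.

ε = -0.5

From P·MP_L = w with MP_L = 48 − 4L, labor demand is L(w) = (48 − w/4)/4.
dL/dw = −1/(16) = -0.0625.
At w = 64, L = 8, so ε = (dL/dw)·(w/L) = (-0.0625)·(64/8) = -0.5.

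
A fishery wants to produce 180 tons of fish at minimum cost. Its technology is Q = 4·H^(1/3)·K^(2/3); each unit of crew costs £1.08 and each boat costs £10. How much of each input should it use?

H* = 125, K* = 27

Cost minimization requires the marginal rate of technical substitution to equal the input-price ratio: MP_H/MP_K = w/r.
Here MP_H/MP_K = (1/3)·(K/H)/(2/3) = 0.5·(K/H). Setting this equal to 1.08/10 = 0.108 gives K = 0.216H.
Substituting into Q = 180: 4·H^(1/3)·(0.216H)^(2/3) = 180.
Solving, H = 125 and K = 27.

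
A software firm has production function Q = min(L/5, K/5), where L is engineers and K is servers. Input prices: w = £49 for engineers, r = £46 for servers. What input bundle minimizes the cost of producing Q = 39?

L* = 195, K* = 195

With a fixed-proportions technology, the cost-minimizing bundle uses no slack in either input: L/5 = K/5 = Q.
So L = 5·39 = 195 and K = 5·39 = 195.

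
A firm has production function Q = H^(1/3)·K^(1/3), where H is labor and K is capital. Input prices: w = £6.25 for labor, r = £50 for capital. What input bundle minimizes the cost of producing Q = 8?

Cost minimization requires the marginal rate of technical substitution to equal the input-price ratio: MP_H/MP_K = w/r.
Here MP_H/MP_K = (1/3)·(K/H)/(1/3) = (K/H). Setting this equal to 6.25/50 = 0.125 gives K = 0.125H.
Substituting into Q = 8: H^(1/3)·(0.125H)^(1/3) = 8.
Solving, H = 64 and K = 8.

H* = 64, K* = 8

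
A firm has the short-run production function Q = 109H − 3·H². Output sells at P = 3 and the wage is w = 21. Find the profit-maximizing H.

H* = 17

The marginal product of H is MP_H = 109 − 6H.
A price-taking firm hires until the value of the marginal product equals the wage: P·MP_H = w, so 3·(109 − 6H) = 21.
Then 109 − 6H = 7, giving H = 17.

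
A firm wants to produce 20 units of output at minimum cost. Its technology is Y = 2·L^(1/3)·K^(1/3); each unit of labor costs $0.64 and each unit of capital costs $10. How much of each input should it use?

L* = 125, K* = 8

Cost minimization requires the marginal rate of technical substitution to equal the input-price ratio: MP_L/MP_K = w/r.
Here MP_L/MP_K = (1/3)·(K/L)/(1/3) = (K/L). Setting this equal to 0.64/10 = 0.064 gives K = 0.064L.
Substituting into Y = 20: 2·L^(1/3)·(0.064L)^(1/3) = 20.
Solving, L = 125 and K = 8.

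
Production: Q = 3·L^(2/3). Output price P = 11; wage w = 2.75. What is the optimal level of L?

MP_L = (2/3)·3·L^(-1/3) = 2·L^(-1/3).
Profit maximization for a price taker requires P·MP_L = w: 11·2·L^(-1/3) = 2.75.
So L^(-1/3) = 0.125, which gives L = 512.

L* = 512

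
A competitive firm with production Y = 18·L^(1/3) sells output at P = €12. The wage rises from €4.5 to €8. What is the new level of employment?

From P·MP_L = w with MP_L = 6·L^(-2/3), the labor demand is L(w) = (72/w)^(3/2).
At w = 4.5: L = 64. At w = 8: L = 27.

L* = 27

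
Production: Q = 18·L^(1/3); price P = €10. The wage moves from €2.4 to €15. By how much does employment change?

From P·MP_L = w with MP_L = 6·L^(-2/3), the labor demand is L(w) = (60/w)^(3/2).
At w = 2.4: L = 125. At w = 15: L = 8.
ΔL = 8 − 125 = -117.

ΔL = -117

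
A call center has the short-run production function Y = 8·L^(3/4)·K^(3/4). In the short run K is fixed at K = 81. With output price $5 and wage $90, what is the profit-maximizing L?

L* = 6561

With K = 81, MP_L = (3/4)·8·L^(-1/4)·81^(3/4) = 162·L^(-1/4).
Profit maximization for a price taker requires P·MP_L = w: 5·162·L^(-1/4) = 90.
So L^(-1/4) = 1/9, which gives L = 6561.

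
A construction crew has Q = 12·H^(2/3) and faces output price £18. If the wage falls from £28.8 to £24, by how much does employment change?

ΔH = 91

From P·MP_H = w with MP_H = 8·H^(-1/3), the labor demand is H(w) = (144/w)^(3).
At w = 28.8: H = 125. At w = 24: H = 216.
ΔH = 216 − 125 = 91.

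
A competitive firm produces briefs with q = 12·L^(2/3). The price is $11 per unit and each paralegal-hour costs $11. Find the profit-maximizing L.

L* = 512

MP_L = (2/3)·12·L^(-1/3) = 8·L^(-1/3).
Profit maximization for a price taker requires P·MP_L = w: 11·8·L^(-1/3) = 11.
So L^(-1/3) = 0.125, which gives L = 512.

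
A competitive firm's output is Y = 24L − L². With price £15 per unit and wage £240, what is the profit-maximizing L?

The marginal product of L is MP_L = 24 − 2L.
A price-taking firm hires until the value of the marginal product equals the wage: P·MP_L = w, so 15·(24 − 2L) = 240.
Then 24 − 2L = 16, giving L = 4.

L* = 4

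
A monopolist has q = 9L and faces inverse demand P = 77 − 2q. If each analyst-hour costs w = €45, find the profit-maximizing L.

L* = 2

Marginal revenue from the inverse demand is MR = 77 − 4q.
The marginal product is MP_L = 9.
A monopolist hires until marginal revenue product equals the wage: MR·MP_L = w.
(77 − 36L)·9 = 45, so L = 2.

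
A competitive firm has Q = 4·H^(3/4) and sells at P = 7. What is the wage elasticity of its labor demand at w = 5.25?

ε = -4

MP_H = (3/4)·4·H^(-1/4), so P·MP_H = w gives 21·H^(-1/4) = w.
Solving, H(w) = (21/w)^(4). This is a constant-elasticity form: H ∝ w^(−4), so ε = −4.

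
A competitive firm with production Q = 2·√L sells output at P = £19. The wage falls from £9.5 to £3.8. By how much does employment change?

ΔL = 21

From P·MP_L = w with MP_L = L^(-1/2), the labor demand is L(w) = (19/w)^(2).
At w = 9.5: L = 4. At w = 3.8: L = 25.
ΔL = 25 − 4 = 21.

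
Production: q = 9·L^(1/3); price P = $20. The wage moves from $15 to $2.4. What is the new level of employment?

L* = 125

From P·MP_L = w with MP_L = 3·L^(-2/3), the labor demand is L(w) = (60/w)^(3/2).
At w = 15: L = 8. At w = 2.4: L = 125.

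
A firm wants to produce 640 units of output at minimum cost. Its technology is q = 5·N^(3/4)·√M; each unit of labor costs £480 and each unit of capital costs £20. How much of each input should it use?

N* = 16, M* = 256

Cost minimization requires the marginal rate of technical substitution to equal the input-price ratio: MP_N/MP_M = w/r.
Here MP_N/MP_M = (3/4)·(M/N)/(1/2) = 1.5·(M/N). Setting this equal to 480/20 = 24 gives M = 16N.
Substituting into q = 640: 5·N^(3/4)·(16N)^(1/2) = 640.
Solving, N = 16 and M = 256.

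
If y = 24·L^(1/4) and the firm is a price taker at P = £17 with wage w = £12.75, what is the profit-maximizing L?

L* = 16

MP_L = (1/4)·24·L^(-3/4) = 6·L^(-3/4).
Profit maximization for a price taker requires P·MP_L = w: 17·6·L^(-3/4) = 12.75.
So L^(-3/4) = 0.125, which gives L = 16.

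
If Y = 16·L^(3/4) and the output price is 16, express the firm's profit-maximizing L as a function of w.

MP_L = (3/4)·16·L^(-1/4) = 12·L^(-1/4).
Setting P·MP_L = w: 192·L^(-1/4) = w.
Solving for L: L^(-1/4) = w/192, so L = (192/w)^(4).

L(w) = (192/w)^(4)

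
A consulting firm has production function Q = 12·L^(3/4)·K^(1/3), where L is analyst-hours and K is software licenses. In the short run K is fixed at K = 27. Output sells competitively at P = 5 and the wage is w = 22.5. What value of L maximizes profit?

L* = 1296

With K = 27, MP_L = (3/4)·12·L^(-1/4)·27^(1/3) = 27·L^(-1/4).
Profit maximization for a price taker requires P·MP_L = w: 5·27·L^(-1/4) = 22.5.
So L^(-1/4) = 1/6, which gives L = 1296.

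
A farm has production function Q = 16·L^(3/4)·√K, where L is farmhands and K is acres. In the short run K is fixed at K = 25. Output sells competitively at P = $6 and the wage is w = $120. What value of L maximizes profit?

With K = 25, MP_L = (3/4)·16·L^(-1/4)·25^(1/2) = 60·L^(-1/4).
Profit maximization for a price taker requires P·MP_L = w: 6·60·L^(-1/4) = 120.
So L^(-1/4) = 1/3, which gives L = 81.

L* = 81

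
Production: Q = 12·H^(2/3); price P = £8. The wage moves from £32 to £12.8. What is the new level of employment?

From P·MP_H = w with MP_H = 8·H^(-1/3), the labor demand is H(w) = (64/w)^(3).
At w = 32: H = 8. At w = 12.8: H = 125.

H* = 125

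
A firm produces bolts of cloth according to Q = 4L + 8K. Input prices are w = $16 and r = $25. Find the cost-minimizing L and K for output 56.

The inputs are perfect substitutes, so the firm uses whichever has the lower cost per unit of output.
Cost per unit of output via L is w/4 = 4; via K it is r/8 = 3.125. K is cheaper.
Producing Q = 56 with K alone: L = 0, K = 7.

L* = 0, K* = 7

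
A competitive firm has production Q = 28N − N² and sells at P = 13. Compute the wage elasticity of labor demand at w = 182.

From P·MP_N = w with MP_N = 28 − 2N, labor demand is N(w) = (28 − w/13)/2.
dN/dw = −1/(26) = -1/26.
At w = 182, N = 7, so ε = (dN/dw)·(w/N) = (-1/26)·(182/7) = -1.

ε = -1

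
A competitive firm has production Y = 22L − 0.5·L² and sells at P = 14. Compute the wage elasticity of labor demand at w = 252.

ε = -4.5

From P·MP_L = w with MP_L = 22 − L, labor demand is L(w) = 22 − w/14.
dL/dw = −1/(14) = -1/14.
At w = 252, L = 4, so ε = (dL/dw)·(w/L) = (-1/14)·(252/4) = -4.5.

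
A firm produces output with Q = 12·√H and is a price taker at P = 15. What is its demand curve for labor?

H(w) = 8100/w²

MP_H = (1/2)·12·H^(-1/2) = 6·H^(-1/2).
Setting P·MP_H = w: 90·H^(-1/2) = w.
Solving for H: H^(-1/2) = w/90, so H = (90/w)^(2).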